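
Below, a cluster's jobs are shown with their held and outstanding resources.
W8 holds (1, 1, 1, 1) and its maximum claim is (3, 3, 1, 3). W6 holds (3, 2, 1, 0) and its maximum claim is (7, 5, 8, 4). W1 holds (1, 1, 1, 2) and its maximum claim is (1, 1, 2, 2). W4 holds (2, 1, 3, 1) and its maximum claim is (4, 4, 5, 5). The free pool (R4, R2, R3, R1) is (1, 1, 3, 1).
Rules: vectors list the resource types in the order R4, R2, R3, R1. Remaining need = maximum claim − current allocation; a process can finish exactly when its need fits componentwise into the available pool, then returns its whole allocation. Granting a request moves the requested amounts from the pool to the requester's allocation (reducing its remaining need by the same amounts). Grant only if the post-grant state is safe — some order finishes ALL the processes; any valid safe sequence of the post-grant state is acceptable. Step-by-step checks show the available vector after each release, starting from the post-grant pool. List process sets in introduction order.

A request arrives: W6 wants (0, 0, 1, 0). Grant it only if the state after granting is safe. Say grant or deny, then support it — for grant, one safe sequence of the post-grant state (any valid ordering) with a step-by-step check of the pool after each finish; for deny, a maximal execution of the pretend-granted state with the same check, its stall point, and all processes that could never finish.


GRANT — the state after the grant stays safe, e.g. via W1, W8, W4, W6.
Key observation: with (1, 1, 2, 1) left after the transfer, W1 can run at once — the state stays safe.
Check on the post-grant state, step by step:
  pool = (1, 1, 2, 1)
  run W1 (needs (0, 0, 1, 0), free (1, 1, 2, 1)); after release of (1, 1, 1, 2) the pool is (2, 2, 3, 3)
  run W8 (needs (2, 2, 0, 2), free (2, 2, 3, 3)); after release of (1, 1, 1, 1) the pool is (3, 3, 4, 4)
  run W4 (needs (2, 3, 2, 4), free (3, 3, 4, 4)); after release of (2, 1, 3, 1) the pool is (5, 4, 7, 5)
  run W6 (needs (4, 3, 6, 4), free (5, 4, 7, 5)); after release of (3, 2, 2, 0) the pool is (8, 6, 9, 5)


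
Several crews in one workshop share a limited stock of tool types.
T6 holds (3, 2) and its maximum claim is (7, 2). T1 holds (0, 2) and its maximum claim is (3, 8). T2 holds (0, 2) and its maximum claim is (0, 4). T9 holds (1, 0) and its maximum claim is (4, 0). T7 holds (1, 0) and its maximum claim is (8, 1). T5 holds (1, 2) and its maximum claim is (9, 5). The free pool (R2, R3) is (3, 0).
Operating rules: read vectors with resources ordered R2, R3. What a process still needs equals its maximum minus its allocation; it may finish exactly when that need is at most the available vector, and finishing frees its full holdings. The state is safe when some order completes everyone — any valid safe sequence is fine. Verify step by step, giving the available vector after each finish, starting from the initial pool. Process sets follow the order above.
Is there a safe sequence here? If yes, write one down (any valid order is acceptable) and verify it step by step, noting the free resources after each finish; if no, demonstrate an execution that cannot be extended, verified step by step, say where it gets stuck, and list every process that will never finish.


SAFE, for example via the order T9, T6, T2, T7, T5, T1.
Key observation: the order's first zero-slack moment is T9 ((3, 0) needed, (3, 0) free — a requested resource with nothing to spare).
Verifying each step:
  pool = (3, 0)
  run T9 (needs (3, 0), free (3, 0)); after release of (1, 0) the pool is (4, 0)
  run T6 (needs (4, 0), free (4, 0)); after release of (3, 2) the pool is (7, 2)
  run T2 (needs (0, 2), free (7, 2)); after release of (0, 2) the pool is (7, 4)
  run T7 (needs (7, 1), free (7, 4)); after release of (1, 0) the pool is (8, 4)
  run T5 (needs (8, 3), free (8, 4)); after release of (1, 2) the pool is (9, 6)
  run T1 (needs (3, 6), free (9, 6)); after release of (0, 2) the pool is (9, 8)


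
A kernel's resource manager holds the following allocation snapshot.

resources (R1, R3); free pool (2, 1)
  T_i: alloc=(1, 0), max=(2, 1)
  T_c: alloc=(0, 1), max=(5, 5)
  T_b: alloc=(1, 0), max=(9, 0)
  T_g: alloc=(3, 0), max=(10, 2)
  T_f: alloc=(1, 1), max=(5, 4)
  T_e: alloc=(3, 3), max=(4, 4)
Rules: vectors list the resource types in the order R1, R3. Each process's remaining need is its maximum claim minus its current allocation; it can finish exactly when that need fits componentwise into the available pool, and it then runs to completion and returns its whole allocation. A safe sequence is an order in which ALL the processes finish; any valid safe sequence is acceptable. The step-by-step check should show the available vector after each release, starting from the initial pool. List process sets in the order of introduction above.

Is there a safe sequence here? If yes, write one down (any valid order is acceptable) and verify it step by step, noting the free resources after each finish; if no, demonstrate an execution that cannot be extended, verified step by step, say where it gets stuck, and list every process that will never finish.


SAFE, for example via the order T_e, T_i, T_f, T_c, T_g, T_b.
Key observation: the order's first zero-slack moment is T_e ((1, 1) needed, (2, 1) free — a requested resource with nothing to spare).
Check, step by step:
  pool = (2, 1)
  T_e: need (1, 1) fits (2, 1); releases (3, 3), pool now (5, 4)
  T_i: need (1, 1) fits (5, 4); releases (1, 0), pool now (6, 4)
  T_f: need (4, 3) fits (6, 4); releases (1, 1), pool now (7, 5)
  T_c: need (5, 4) fits (7, 5); releases (0, 1), pool now (7, 6)
  T_g: need (7, 2) fits (7, 6); releases (3, 0), pool now (10, 6)
  T_b: need (8, 0) fits (10, 6); releases (1, 0), pool now (11, 6)


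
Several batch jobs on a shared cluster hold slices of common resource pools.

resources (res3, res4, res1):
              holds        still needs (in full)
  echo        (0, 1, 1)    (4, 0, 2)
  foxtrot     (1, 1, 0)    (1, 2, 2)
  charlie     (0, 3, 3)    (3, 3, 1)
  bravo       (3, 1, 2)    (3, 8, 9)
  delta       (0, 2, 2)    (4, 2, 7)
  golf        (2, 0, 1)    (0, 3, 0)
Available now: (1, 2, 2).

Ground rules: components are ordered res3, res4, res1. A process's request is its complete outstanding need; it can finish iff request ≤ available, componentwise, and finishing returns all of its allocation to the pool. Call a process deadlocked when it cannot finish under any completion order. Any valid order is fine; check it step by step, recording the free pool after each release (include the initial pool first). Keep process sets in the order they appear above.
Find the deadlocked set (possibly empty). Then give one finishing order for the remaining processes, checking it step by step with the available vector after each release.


Nothing here is deadlocked.
Key observation: no deadlock: foxtrot fits now, and the freed resources carry the rest through.
The rest can finish in the order foxtrot, golf, echo, charlie, delta, bravo. Check, step by step:
  pool = (1, 2, 2)
  foxtrot: need (1, 2, 2) fits (1, 2, 2); releases (1, 1, 0), pool now (2, 3, 2)
  golf: need (0, 3, 0) fits (2, 3, 2); releases (2, 0, 1), pool now (4, 3, 3)
  echo: need (4, 0, 2) fits (4, 3, 3); releases (0, 1, 1), pool now (4, 4, 4)
  charlie: need (3, 3, 1) fits (4, 4, 4); releases (0, 3, 3), pool now (4, 7, 7)
  delta: need (4, 2, 7) fits (4, 7, 7); releases (0, 2, 2), pool now (4, 9, 9)
  bravo: need (3, 8, 9) fits (4, 9, 9); releases (3, 1, 2), pool now (7, 10, 11)


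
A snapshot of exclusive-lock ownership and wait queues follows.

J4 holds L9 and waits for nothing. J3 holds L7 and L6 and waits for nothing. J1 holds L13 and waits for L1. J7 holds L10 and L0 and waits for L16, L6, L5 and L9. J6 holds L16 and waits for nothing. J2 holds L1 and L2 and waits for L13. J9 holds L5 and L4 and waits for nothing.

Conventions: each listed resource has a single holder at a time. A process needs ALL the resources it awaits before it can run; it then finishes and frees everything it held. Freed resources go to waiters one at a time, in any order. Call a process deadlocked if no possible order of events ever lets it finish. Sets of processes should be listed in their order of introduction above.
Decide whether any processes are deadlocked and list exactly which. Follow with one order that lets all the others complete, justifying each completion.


Deadlocked set: J1 and J2.
Key observation: the wait chain closes on itself along J1 -> J2 -> J1; no other process is dragged down with it.
A valid finishing order for the others: J4, J6, J9, J3, J7.
Verifying each step:
  J4: no waits; runs immediately, freeing L9
  J6: no waits; runs immediately, freeing L16
  J9: no waits; runs immediately, freeing L5 and L4
  J3: no waits; runs immediately, freeing L7 and L6
  J7 waits on L16, L6, L5 and L9 — all released -> runs and releases L10 and L0


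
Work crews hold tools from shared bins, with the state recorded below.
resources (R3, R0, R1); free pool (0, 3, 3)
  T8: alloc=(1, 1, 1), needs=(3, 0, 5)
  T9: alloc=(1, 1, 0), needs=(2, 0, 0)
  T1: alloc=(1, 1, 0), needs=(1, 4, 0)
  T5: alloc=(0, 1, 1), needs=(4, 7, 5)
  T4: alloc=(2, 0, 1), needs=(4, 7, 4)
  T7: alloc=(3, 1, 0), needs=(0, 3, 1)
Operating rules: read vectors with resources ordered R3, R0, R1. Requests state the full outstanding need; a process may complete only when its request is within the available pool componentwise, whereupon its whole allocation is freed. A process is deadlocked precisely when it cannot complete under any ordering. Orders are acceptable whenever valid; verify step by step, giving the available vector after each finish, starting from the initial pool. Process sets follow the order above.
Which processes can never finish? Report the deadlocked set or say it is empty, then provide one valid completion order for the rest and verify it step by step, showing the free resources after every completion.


Deadlocked set: T8, T5 and T4.
Key observation: even finishing T7, T1, T9 leaves just (5, 6, 3) free — too little R1 for any of the remaining processes.
One completion order for the rest: T7, T1, T9. Check, step by step:
  pool = (0, 3, 3)
  run T7 (needs (0, 3, 1), free (0, 3, 3)); after release of (3, 1, 0) the pool is (3, 4, 3)
  run T1 (needs (1, 4, 0), free (3, 4, 3)); after release of (1, 1, 0) the pool is (4, 5, 3)
  run T9 (needs (2, 0, 0), free (4, 5, 3)); after release of (1, 1, 0) the pool is (5, 6, 3)
The blocked processes can never fit:
  T8 cannot run: need (3, 0, 5) vs free (5, 6, 3) (insufficient R1)
  T5 cannot run: need (4, 7, 5) vs free (5, 6, 3) (insufficient R0 and R1)
  T4 cannot run: need (4, 7, 4) vs free (5, 6, 3) (insufficient R0 and R1)


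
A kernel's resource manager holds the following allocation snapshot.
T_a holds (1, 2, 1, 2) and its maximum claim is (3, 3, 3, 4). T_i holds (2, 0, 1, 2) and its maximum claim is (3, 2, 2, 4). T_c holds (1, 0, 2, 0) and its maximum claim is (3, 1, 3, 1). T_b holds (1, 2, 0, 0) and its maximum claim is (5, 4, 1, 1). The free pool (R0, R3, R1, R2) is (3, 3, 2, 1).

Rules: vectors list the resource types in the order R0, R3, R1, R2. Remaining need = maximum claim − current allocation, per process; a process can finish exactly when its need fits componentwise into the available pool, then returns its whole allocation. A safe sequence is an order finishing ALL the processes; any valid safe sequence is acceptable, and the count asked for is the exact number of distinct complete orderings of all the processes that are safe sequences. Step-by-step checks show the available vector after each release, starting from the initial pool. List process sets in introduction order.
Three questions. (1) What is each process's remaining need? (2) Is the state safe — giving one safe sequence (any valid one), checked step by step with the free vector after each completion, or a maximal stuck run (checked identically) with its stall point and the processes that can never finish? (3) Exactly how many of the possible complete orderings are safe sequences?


(1) Need matrix, components ordered R0, R3, R1, R2:
  T_a: (2, 1, 2, 2)
  T_i: (1, 2, 1, 2)
  T_c: (2, 1, 1, 1)
  T_b: (4, 2, 1, 1)
(2) The state is UNSAFE.
Key observation: after T_c, T_b complete, (5, 5, 4, 1) is the best the pool ever gets, yet each leftover process wants more R2.
Going as far as possible: T_c, T_b; after that, nothing fits. Verifying each step:
  pool = (3, 3, 2, 1)
  T_c needs (2, 1, 1, 1) <= (3, 3, 2, 1) -> finishes; pool += (1, 0, 2, 0) = (4, 3, 4, 1)
  T_b needs (4, 2, 1, 1) <= (4, 3, 4, 1) -> finishes; pool += (1, 2, 0, 0) = (5, 5, 4, 1)
  T_a cannot run: need (2, 1, 2, 2) vs free (5, 5, 4, 1) (insufficient R2)
  T_i cannot run: need (1, 2, 1, 2) vs free (5, 5, 4, 1) (insufficient R2)
Processes that can never finish: T_a and T_i.
(3) Precisely 0 of the possible complete orderings are safe sequences.


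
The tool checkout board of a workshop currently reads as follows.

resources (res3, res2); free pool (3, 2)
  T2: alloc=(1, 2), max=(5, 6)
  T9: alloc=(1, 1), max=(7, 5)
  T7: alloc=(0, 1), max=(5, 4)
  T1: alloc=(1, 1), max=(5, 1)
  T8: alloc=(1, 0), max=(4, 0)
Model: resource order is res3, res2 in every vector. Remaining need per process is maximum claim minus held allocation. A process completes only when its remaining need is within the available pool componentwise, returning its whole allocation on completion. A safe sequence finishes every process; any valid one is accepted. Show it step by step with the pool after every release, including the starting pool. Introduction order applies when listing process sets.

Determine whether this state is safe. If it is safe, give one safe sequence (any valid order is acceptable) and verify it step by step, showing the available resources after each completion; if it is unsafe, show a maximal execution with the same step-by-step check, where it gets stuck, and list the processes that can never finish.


SAFE. One safe sequence: T8, T1, T7, T2, T9.
Key observation: at T8 the run first touches a limit — (3, 0) against (3, 2), exact on a resource it actually requests.
Step-by-step check:
  pool = (3, 2)
  T8: need (3, 0) fits (3, 2); releases (1, 0), pool now (4, 2)
  T1: need (4, 0) fits (4, 2); releases (1, 1), pool now (5, 3)
  T7: need (5, 3) fits (5, 3); releases (0, 1), pool now (5, 4)
  T2: need (4, 4) fits (5, 4); releases (1, 2), pool now (6, 6)
  T9: need (6, 4) fits (6, 6); releases (1, 1), pool now (7, 7)


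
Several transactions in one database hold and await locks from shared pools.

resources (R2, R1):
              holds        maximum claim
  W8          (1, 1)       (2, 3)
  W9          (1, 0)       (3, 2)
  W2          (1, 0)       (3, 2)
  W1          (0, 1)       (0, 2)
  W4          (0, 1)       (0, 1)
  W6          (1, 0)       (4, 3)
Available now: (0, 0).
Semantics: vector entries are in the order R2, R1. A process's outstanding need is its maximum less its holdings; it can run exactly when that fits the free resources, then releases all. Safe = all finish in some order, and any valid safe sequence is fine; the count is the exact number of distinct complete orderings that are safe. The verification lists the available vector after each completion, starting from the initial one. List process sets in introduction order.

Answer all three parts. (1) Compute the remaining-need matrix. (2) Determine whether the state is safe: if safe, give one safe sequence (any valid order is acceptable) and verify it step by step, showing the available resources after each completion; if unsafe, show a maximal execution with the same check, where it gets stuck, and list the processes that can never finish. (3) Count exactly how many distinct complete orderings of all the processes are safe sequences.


(1) Need matrix, components ordered R2, R1:
  W8: (1, 2)
  W9: (2, 2)
  W2: (2, 2)
  W1: (0, 1)
  W4: (0, 0)
  W6: (3, 3)
(2) UNSAFE.
Key observation: no order helps: past W4, W1, the free pool tops out at (0, 2), below what each blocked process needs in R2.
Going as far as possible: W4, W1; after that, nothing fits. Step-by-step check:
  pool = (0, 0)
  W4 needs (0, 0) <= (0, 0) -> finishes; pool += (0, 1) = (0, 1)
  W1 needs (0, 1) <= (0, 1) -> finishes; pool += (0, 1) = (0, 2)
  W8 cannot run: need (1, 2) vs free (0, 2) (insufficient R2)
  W9 cannot run: need (2, 2) vs free (0, 2) (insufficient R2)
  W2 cannot run: need (2, 2) vs free (0, 2) (insufficient R2)
  W6 cannot run: need (3, 3) vs free (0, 2) (insufficient R2 and R1)
Processes that can never finish: W8, W9, W2 and W6.
(3) Precisely 0 of the possible complete orderings are safe sequences.


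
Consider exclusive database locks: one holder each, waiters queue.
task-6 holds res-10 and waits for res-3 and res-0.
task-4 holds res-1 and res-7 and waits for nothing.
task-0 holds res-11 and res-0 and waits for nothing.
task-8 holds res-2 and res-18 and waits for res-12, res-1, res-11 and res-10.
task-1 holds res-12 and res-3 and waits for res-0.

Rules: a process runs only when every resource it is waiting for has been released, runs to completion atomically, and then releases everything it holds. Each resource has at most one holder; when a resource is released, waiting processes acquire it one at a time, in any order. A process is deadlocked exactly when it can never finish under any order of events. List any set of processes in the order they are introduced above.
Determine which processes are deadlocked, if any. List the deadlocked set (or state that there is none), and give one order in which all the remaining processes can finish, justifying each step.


Nothing here is deadlocked.
Key observation: the wait graph is acyclic; completion cascades from the unblocked processes through everyone else.
A valid finishing order for the others: task-0, task-4, task-1, task-6, task-8.
Verifying each step:
  task-0: no waits; runs immediately, freeing res-11 and res-0
  task-4: no waits; runs immediately, freeing res-1 and res-7
  run task-1 (all its waits — res-0 — are resolved); releases res-12 and res-3
  run task-6 (all its waits — res-3 and res-0 — are resolved); releases res-10
  run task-8 (all its waits — res-12, res-1, res-11 and res-10 — are resolved); releases res-2 and res-18


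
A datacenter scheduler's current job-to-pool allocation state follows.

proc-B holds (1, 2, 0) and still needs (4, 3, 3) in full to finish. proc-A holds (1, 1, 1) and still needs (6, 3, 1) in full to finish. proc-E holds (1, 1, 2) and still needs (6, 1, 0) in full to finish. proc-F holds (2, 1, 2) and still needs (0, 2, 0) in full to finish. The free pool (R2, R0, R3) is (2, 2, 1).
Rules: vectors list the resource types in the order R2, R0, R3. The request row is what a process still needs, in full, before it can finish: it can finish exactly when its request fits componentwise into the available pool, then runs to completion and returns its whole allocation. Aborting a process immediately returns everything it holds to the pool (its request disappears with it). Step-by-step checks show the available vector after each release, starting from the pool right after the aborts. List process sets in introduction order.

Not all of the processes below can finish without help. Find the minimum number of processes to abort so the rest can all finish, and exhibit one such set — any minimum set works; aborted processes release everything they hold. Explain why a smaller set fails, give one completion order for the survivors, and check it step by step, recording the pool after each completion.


Minimum abort set: proc-E.
Key observation: proc-A was stuck for good until proc-E gave back (1, 1, 2); in the order shown it finishes at step 3.
No smaller set exists: with zero aborts the deadlock remains.
Survivors finish in the order: proc-F, proc-B, proc-A. Verifying each step (pool after the aborts first):
  pool = (3, 3, 3)
  run proc-F (needs (0, 2, 0), free (3, 3, 3)); after release of (2, 1, 2) the pool is (5, 4, 5)
  run proc-B (needs (4, 3, 3), free (5, 4, 5)); after release of (1, 2, 0) the pool is (6, 6, 5)
  run proc-A (needs (6, 3, 1), free (6, 6, 5)); after release of (1, 1, 1) the pool is (7, 7, 6)


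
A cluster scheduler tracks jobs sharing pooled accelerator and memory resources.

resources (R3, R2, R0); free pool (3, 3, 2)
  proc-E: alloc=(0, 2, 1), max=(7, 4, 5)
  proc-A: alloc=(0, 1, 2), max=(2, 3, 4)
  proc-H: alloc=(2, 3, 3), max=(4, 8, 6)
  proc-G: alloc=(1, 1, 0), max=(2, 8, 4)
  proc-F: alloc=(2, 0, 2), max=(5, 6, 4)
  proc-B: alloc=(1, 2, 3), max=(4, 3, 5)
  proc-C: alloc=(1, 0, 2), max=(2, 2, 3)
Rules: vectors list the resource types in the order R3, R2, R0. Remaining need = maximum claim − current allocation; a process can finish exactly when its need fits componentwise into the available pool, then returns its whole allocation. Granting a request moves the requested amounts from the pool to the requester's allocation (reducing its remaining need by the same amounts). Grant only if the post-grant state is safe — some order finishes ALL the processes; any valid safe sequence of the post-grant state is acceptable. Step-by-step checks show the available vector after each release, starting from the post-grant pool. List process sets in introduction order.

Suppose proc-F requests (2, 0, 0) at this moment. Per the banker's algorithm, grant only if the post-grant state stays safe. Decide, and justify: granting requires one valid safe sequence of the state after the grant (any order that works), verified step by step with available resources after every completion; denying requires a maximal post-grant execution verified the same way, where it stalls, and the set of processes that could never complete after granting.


DENY. Granting would leave the state unsafe.
Key observation: after proc-C, proc-A the pool peaks at (2, 4, 6), and each blocked process is short somewhere: proc-E on R3; proc-H on R2; proc-G on R2; proc-F on R2; proc-B on R3.
On the post-grant state, proc-C, proc-A is a maximal run — nothing extends it. Verifying each step:
  pool = (1, 3, 2)
  proc-C needs (1, 2, 1) <= (1, 3, 2) -> finishes; pool += (1, 0, 2) = (2, 3, 4)
  proc-A needs (2, 2, 2) <= (2, 3, 4) -> finishes; pool += (0, 1, 2) = (2, 4, 6)
  blocked: proc-E wants (7, 2, 4), pool (2, 4, 6) — not enough R3
  blocked: proc-H wants (2, 5, 3), pool (2, 4, 6) — not enough R2
  blocked: proc-G wants (1, 7, 4), pool (2, 4, 6) — not enough R2
  blocked: proc-F wants (1, 6, 2), pool (2, 4, 6) — not enough R2
  blocked: proc-B wants (3, 1, 2), pool (2, 4, 6) — not enough R3
Post-grant, the permanently blocked set is proc-E, proc-H, proc-G, proc-F and proc-B.


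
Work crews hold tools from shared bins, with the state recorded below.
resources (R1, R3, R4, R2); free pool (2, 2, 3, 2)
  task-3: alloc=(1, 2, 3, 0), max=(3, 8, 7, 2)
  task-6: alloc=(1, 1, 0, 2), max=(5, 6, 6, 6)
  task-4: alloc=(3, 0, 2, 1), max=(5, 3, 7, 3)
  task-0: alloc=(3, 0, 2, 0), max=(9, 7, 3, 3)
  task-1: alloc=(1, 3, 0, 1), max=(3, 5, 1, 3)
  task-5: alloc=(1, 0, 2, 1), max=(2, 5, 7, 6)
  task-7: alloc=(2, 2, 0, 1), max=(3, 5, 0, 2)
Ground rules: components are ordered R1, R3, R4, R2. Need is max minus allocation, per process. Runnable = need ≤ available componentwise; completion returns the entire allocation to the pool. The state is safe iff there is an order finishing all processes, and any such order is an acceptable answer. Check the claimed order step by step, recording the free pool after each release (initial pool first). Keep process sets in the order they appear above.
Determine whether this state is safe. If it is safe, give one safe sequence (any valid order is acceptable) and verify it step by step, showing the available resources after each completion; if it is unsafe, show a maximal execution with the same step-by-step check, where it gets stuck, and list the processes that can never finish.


UNSAFE.
Key observation: after task-1, task-7 the pool peaks at (5, 7, 3, 4), and each blocked process is short somewhere: task-3 on R4; task-6 on R4; task-4 on R4; task-0 on R1; task-5 on R4, R2.
Going as far as possible: task-1, task-7; after that, nothing fits. Verifying each step:
  pool = (2, 2, 3, 2)
  task-1 needs (2, 2, 1, 2) <= (2, 2, 3, 2) -> finishes; pool += (1, 3, 0, 1) = (3, 5, 3, 3)
  task-7 needs (1, 3, 0, 1) <= (3, 5, 3, 3) -> finishes; pool += (2, 2, 0, 1) = (5, 7, 3, 4)
  task-3 still needs (2, 6, 4, 2) but only (5, 7, 3, 4) is free — short on R4
  task-6 still needs (4, 5, 6, 4) but only (5, 7, 3, 4) is free — short on R4
  task-4 still needs (2, 3, 5, 2) but only (5, 7, 3, 4) is free — short on R4
  task-0 still needs (6, 7, 1, 3) but only (5, 7, 3, 4) is free — short on R1
  task-5 still needs (1, 5, 5, 5) but only (5, 7, 3, 4) is free — short on R4 and R2
Never able to finish: task-3, task-6, task-4, task-0 and task-5.


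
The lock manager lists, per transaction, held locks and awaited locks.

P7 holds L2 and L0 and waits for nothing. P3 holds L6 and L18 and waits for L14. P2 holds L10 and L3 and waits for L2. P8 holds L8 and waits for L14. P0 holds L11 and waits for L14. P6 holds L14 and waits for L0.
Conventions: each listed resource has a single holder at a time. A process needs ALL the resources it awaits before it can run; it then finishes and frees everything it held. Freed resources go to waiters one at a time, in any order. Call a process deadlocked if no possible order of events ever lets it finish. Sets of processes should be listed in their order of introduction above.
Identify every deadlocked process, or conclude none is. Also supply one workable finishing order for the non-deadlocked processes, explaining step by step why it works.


The deadlocked set is empty.
Key observation: the waits form no ring: some process can always run, and its releases unblock the others one by one.
The rest can finish in the order P7, P6, P3, P8, P2, P0.
Step-by-step check:
  P7 waits on nothing -> runs at once and releases L2 and L0
  P6: everything it awaited (L0) is free; runs, freeing L14
  P3: everything it awaited (L14) is free; runs, freeing L6 and L18
  P8: everything it awaited (L14) is free; runs, freeing L8
  P2: everything it awaited (L2) is free; runs, freeing L10 and L3
  P0: everything it awaited (L14) is free; runs, freeing L11


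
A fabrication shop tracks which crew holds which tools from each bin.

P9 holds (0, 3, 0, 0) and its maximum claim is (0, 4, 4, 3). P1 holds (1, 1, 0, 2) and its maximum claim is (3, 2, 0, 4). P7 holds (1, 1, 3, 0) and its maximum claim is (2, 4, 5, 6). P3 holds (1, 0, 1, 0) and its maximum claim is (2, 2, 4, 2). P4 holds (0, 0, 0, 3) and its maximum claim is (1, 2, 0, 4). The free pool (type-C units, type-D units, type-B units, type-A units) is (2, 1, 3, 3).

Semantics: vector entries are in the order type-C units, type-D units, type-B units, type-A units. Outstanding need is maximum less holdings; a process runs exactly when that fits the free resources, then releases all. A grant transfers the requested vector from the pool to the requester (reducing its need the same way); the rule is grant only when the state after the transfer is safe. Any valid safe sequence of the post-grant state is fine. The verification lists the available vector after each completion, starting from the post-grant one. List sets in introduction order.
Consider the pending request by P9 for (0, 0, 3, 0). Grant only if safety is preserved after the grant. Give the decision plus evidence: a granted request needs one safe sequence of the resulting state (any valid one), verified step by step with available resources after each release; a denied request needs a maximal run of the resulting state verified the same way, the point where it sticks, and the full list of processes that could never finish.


DENY — the pretend-granted state is unsafe.
Key observation: after P1, P4 complete, (3, 2, 0, 8) is the best the pool ever gets, yet each leftover process wants more type-B units.
Pretend the grant happened; the run P1, P4 goes as far as possible. Walking it through:
  pool = (2, 1, 0, 3)
  P1 needs (2, 1, 0, 2) <= (2, 1, 0, 3) -> finishes; pool += (1, 1, 0, 2) = (3, 2, 0, 5)
  P4 needs (1, 2, 0, 1) <= (3, 2, 0, 5) -> finishes; pool += (0, 0, 0, 3) = (3, 2, 0, 8)
  blocked: P9 wants (0, 1, 1, 3), pool (3, 2, 0, 8) — not enough type-B units
  blocked: P7 wants (1, 3, 2, 6), pool (3, 2, 0, 8) — not enough type-D units and type-B units
  blocked: P3 wants (1, 2, 3, 2), pool (3, 2, 0, 8) — not enough type-B units
Post-grant, the permanently blocked set is P9, P7 and P3.


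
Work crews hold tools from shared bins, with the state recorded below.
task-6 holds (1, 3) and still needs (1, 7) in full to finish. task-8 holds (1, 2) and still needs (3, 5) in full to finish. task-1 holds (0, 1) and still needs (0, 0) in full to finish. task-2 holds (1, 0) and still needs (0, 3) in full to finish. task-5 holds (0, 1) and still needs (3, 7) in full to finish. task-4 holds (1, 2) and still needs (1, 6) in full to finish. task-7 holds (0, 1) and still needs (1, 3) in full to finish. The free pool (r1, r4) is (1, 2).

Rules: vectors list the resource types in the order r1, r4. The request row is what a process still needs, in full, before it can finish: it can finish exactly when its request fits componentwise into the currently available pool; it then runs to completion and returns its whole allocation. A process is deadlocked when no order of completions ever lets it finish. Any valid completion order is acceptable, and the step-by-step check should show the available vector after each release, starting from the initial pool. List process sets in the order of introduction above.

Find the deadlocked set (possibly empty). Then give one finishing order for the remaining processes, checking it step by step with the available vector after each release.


The deadlocked set is task-6, task-8, task-5 and task-4.
Key observation: no order helps: past task-1, task-2, task-7, the free pool tops out at (2, 4), below what each blocked process needs in r4.
One completion order for the rest: task-1, task-2, task-7. Walking it through:
  pool = (1, 2)
  task-1 needs (0, 0) <= (1, 2) -> finishes; pool += (0, 1) = (1, 3)
  task-2 needs (0, 3) <= (1, 3) -> finishes; pool += (1, 0) = (2, 3)
  task-7 needs (1, 3) <= (2, 3) -> finishes; pool += (0, 1) = (2, 4)
The stuck group stays short no matter what:
  task-6 still needs (1, 7) but only (2, 4) is free — short on r4
  task-8 still needs (3, 5) but only (2, 4) is free — short on r1 and r4
  task-5 still needs (3, 7) but only (2, 4) is free — short on r1 and r4
  task-4 still needs (1, 6) but only (2, 4) is free — short on r4


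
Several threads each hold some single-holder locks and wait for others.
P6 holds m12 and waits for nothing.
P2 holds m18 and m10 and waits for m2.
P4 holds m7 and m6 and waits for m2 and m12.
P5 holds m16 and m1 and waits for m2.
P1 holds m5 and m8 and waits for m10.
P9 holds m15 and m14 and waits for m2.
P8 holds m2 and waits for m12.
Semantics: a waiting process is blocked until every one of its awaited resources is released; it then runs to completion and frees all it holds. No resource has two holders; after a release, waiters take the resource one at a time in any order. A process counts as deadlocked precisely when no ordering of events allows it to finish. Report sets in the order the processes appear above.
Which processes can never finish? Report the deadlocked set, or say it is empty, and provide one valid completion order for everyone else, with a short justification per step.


The deadlocked set is empty.
Key observation: the wait graph is acyclic; completion cascades from the unblocked processes through everyone else.
One completion order for the rest: P6, P8, P9, P5, P2, P1, P4.
Check, step by step:
  run P6 (it waits on nothing); releases m12
  P8 waits on m12 — all released -> runs and releases m2
  P9 waits on m2 — all released -> runs and releases m15 and m14
  P5 waits on m2 — all released -> runs and releases m16 and m1
  P2 waits on m2 — all released -> runs and releases m18 and m10
  P1 waits on m10 — all released -> runs and releases m5 and m8
  P4 waits on m2 and m12 — all released -> runs and releases m7 and m6


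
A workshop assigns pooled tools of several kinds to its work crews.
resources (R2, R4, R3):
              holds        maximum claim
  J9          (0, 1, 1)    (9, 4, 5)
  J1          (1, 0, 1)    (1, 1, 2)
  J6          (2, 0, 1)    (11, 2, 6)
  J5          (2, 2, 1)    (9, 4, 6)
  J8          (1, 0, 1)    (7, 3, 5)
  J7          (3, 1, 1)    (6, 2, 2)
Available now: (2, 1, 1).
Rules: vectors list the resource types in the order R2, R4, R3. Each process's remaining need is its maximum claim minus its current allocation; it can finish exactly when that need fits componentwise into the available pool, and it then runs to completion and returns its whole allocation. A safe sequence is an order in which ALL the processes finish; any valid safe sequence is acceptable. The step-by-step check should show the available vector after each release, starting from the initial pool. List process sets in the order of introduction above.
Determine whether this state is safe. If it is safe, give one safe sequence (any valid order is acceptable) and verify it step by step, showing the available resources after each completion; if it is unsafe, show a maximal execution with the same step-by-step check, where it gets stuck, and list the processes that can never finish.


UNSAFE.
Key observation: J1, J7 can finish, but then (6, 2, 3) is all there is, and the blocked group's R3 demands exceed it.
A maximal execution: J1, J7 — then nothing else fits. Walking it through:
  pool = (2, 1, 1)
  J1: need (0, 1, 1) fits (2, 1, 1); releases (1, 0, 1), pool now (3, 1, 2)
  J7: need (3, 1, 1) fits (3, 1, 2); releases (3, 1, 1), pool now (6, 2, 3)
  J9 cannot run: need (9, 3, 4) vs free (6, 2, 3) (insufficient R2, R4 and R3)
  J6 cannot run: need (9, 2, 5) vs free (6, 2, 3) (insufficient R2 and R3)
  J5 cannot run: need (7, 2, 5) vs free (6, 2, 3) (insufficient R2 and R3)
  J8 cannot run: need (6, 3, 4) vs free (6, 2, 3) (insufficient R4 and R3)
Never able to finish: J9, J6, J5 and J8.


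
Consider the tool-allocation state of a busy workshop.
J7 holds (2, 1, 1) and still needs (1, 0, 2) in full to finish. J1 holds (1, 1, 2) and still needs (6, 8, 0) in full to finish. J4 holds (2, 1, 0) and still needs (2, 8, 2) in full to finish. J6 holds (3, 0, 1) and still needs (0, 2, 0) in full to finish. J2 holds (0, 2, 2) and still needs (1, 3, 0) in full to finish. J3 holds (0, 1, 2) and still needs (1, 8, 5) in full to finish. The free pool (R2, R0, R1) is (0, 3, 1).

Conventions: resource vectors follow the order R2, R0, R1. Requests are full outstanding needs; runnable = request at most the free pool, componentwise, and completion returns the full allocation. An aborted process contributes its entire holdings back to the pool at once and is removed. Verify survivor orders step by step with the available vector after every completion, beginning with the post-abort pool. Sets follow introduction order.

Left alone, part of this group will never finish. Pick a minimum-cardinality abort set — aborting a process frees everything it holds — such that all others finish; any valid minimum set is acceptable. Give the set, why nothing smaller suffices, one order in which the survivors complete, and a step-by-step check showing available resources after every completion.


Minimum abort set: J1 and J4.
Key observation: the returned (3, 2, 2) from J1 and J4 is what brings J3 — unrunnable before, under any order — into play at step 4.
Why nothing smaller works — every single abort fails: J7 alone leaves J1 blocked (short on R2 and R0); J1 alone leaves J4 blocked (short on R0); J4 alone leaves J1 blocked (short on R0); J6 alone leaves J1 blocked (short on R2 and R0); J2 alone leaves J1 blocked (short on R2 and R0); J3 alone leaves J1 blocked (short on R2 and R0).
One survivor order: J6, J2, J7, J3. Check, step by step (post-abort pool first):
  pool = (3, 5, 3)
  J6: need (0, 2, 0) fits (3, 5, 3); releases (3, 0, 1), pool now (6, 5, 4)
  J2: need (1, 3, 0) fits (6, 5, 4); releases (0, 2, 2), pool now (6, 7, 6)
  J7: need (1, 0, 2) fits (6, 7, 6); releases (2, 1, 1), pool now (8, 8, 7)
  J3: need (1, 8, 5) fits (8, 8, 7); releases (0, 1, 2), pool now (8, 9, 9)


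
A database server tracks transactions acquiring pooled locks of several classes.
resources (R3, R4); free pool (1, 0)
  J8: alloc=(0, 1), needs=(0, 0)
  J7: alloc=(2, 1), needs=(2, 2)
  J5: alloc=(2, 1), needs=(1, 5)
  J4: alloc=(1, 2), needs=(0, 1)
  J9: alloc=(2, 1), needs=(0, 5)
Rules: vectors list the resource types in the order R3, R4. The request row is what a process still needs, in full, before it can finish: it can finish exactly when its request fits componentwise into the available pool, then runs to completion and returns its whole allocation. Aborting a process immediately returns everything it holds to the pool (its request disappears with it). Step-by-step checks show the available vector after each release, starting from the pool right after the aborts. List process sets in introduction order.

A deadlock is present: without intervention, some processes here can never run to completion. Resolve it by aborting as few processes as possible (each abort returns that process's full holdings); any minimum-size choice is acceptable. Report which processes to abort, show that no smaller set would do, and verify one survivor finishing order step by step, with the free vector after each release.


The answer: abort J5.
Key observation: before aborting J5, J9 was permanently blocked — no order could ever run it; afterwards it completes at step 4.
No smaller set exists: with zero aborts the deadlock remains.
One survivor order: J8, J4, J7, J9. Walking it through (post-abort pool first):
  pool = (3, 1)
  J8: need (0, 0) fits (3, 1); releases (0, 1), pool now (3, 2)
  J4: need (0, 1) fits (3, 2); releases (1, 2), pool now (4, 4)
  J7: need (2, 2) fits (4, 4); releases (2, 1), pool now (6, 5)
  J9: need (0, 5) fits (6, 5); releases (2, 1), pool now (8, 6)


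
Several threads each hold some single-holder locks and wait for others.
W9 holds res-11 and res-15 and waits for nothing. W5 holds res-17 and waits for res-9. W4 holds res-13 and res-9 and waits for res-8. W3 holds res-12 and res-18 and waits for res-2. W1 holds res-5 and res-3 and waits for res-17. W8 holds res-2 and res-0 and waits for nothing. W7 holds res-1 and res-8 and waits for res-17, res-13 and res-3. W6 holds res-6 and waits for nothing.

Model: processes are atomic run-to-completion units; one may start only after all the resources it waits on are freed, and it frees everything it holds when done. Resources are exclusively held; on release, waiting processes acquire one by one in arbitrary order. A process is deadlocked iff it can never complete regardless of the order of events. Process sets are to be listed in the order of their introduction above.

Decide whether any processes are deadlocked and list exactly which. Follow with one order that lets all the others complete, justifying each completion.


The deadlocked set is W5, W4, W1 and W7.
Key observation: the waits loop around W5 -> W4 -> W7 -> W5 with no way out; W1 is caught in further circular waits.
A valid finishing order for the others: W8, W3, W6, W9.
Step-by-step check:
  W8: no waits; runs immediately, freeing res-2 and res-0
  W3 waits on res-2 — all released -> runs and releases res-12 and res-18
  W6: no waits; runs immediately, freeing res-6
  W9: no waits; runs immediately, freeing res-11 and res-15


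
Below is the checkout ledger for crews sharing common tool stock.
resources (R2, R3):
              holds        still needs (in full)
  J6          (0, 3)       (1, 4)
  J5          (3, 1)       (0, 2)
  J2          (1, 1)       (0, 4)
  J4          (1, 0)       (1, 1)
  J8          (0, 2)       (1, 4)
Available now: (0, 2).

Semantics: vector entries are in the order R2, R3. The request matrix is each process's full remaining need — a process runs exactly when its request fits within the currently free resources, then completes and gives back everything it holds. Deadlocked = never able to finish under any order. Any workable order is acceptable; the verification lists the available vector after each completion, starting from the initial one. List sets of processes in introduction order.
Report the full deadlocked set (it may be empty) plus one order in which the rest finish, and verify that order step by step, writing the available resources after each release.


Deadlocked: J6, J2 and J8.
Key observation: after J5, J4 complete, (4, 3) is the best the pool ever gets, yet each leftover process wants more R3.
The rest can finish in the order J5, J4. Verifying each step:
  pool = (0, 2)
  J5 needs (0, 2) <= (0, 2) -> finishes; pool += (3, 1) = (3, 3)
  J4 needs (1, 1) <= (3, 3) -> finishes; pool += (1, 0) = (4, 3)
The stuck group stays short no matter what:
  J6 still needs (1, 4) but only (4, 3) is free — short on R3
  J2 still needs (0, 4) but only (4, 3) is free — short on R3
  J8 still needs (1, 4) but only (4, 3) is free — short on R3
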